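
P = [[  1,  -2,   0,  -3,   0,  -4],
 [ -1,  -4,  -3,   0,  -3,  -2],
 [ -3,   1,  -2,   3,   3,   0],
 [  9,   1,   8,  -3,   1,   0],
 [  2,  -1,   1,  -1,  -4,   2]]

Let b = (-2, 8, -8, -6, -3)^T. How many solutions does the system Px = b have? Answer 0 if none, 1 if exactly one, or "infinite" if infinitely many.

Row reduce the augmented matrix [P | b].
R2 ← R2 + R1: [0, -6, -3, -3, -3, -6, 6]
R3 ← R3 + (3)·R1: [0, -5, -2, -6, 3, -12, -14]
R4 ← R4 − (9)·R1: [0, 19, 8, 24, 1, 36, 12]
R5 ← R5 − (2)·R1: [0, 3, 1, 5, -4, 10, 1]
R3 ← R3 − (5/6)·R2: [0, 0, 1/2, -7/2, 11/2, -7, -19]
R4 ← R4 + (19/6)·R2: [0, 0, -3/2, 29/2, -17/2, 17, 31]
R5 ← R5 + (1/2)·R2: [0, 0, -1/2, 7/2, -11/2, 7, 4]
R4 ← R4 + (3)·R3: [0, 0, 0, 4, 8, -4, -26]
R5 ← R5 + R3: [0, 0, 0, 0, 0, 0, -15]
The echelon form has 5 nonzero rows; the last pivot sits in the augmented column, so rank(P) = 4 but rank([P|b]) = 5.
Since the ranks differ, the system is inconsistent.
It has no solutions.

0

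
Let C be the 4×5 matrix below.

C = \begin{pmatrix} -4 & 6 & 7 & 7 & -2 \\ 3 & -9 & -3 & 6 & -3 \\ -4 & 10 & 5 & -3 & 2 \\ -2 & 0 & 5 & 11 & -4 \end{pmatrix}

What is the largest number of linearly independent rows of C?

2

Row reduce to echelon form.
R2 ← R2 + (3/4)·R1: [0, -9/2, 9/4, 45/4, -9/2]
R3 ← R3 − R1: [0, 4, -2, -10, 4]
R4 ← R4 − (1/2)·R1: [0, -3, 3/2, 15/2, -3]
R3 ← R3 + (8/9)·R2: [0, 0, 0, 0, 0]
R4 ← R4 − (2/3)·R2: [0, 0, 0, 0, 0]
Echelon form has 2 nonzero rows, so rank(C) = 2.
The rank gives the maximum number of linearly independent rows: 2.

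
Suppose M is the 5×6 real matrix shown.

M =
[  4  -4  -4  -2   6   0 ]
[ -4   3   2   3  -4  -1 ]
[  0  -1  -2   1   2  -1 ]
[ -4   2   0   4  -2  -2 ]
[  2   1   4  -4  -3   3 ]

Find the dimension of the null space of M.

4

Row reduce to echelon form.
R2 ← R2 + R1: [0, -1, -2, 1, 2, -1]
R4 ← R4 + R1: [0, -2, -4, 2, 4, -2]
R5 ← R5 − (1/2)·R1: [0, 3, 6, -3, -6, 3]
R3 ← R3 − R2: [0, 0, 0, 0, 0, 0]
R4 ← R4 − (2)·R2: [0, 0, 0, 0, 0, 0]
R5 ← R5 + (3)·R2: [0, 0, 0, 0, 0, 0]
2 nonzero rows, so rank(M) = 2.
M has 6 columns; by rank–nullity, nullity = 6 − 2 = 4.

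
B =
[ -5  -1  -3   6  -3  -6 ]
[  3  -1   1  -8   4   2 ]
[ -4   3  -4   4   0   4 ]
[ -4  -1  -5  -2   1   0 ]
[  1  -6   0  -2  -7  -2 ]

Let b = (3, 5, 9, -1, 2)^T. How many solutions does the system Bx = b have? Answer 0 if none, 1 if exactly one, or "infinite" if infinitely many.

0

Row reduce the augmented matrix [B | b].
R2 ← R2 + (3/5)·R1: [0, -8/5, -4/5, -22/5, 11/5, -8/5, 34/5]
R3 ← R3 − (4/5)·R1: [0, 19/5, -8/5, -4/5, 12/5, 44/5, 33/5]
R4 ← R4 − (4/5)·R1: [0, -1/5, -13/5, -34/5, 17/5, 24/5, -17/5]
R5 ← R5 + (1/5)·R1: [0, -31/5, -3/5, -4/5, -38/5, -16/5, 13/5]
R3 ← R3 + (19/8)·R2: [0, 0, -7/2, -45/4, 61/8, 5, 91/4]
R4 ← R4 − (1/8)·R2: [0, 0, -5/2, -25/4, 25/8, 5, -17/4]
R5 ← R5 − (31/8)·R2: [0, 0, 5/2, 65/4, -129/8, 3, -95/4]
R4 ← R4 − (5/7)·R3: [0, 0, 0, 25/14, -65/28, 10/7, -41/2]
R5 ← R5 + (5/7)·R3: [0, 0, 0, 115/14, -299/28, 46/7, -15/2]
R5 ← R5 − (23/5)·R4: [0, 0, 0, 0, 0, 0, 434/5]
The echelon form has 5 nonzero rows; the last pivot sits in the augmented column, so rank(B) = 4 but rank([B|b]) = 5.
Since the ranks differ, the system is inconsistent.
It has no solutions.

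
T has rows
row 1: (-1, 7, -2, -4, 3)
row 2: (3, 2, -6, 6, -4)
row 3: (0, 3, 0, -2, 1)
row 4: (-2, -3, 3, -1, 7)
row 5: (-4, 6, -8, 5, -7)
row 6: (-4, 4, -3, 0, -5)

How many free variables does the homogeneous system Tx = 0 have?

0

Row reduce to echelon form.
R2 ← R2 + (3)·R1: [0, 23, -12, -6, 5]
R4 ← R4 − (2)·R1: [0, -17, 7, 7, 1]
R5 ← R5 − (4)·R1: [0, -22, 0, 21, -19]
R6 ← R6 − (4)·R1: [0, -24, 5, 16, -17]
R3 ← R3 − (3/23)·R2: [0, 0, 36/23, -28/23, 8/23]
R4 ← R4 + (17/23)·R2: [0, 0, -43/23, 59/23, 108/23]
R5 ← R5 + (22/23)·R2: [0, 0, -264/23, 351/23, -327/23]
R6 ← R6 + (24/23)·R2: [0, 0, -173/23, 224/23, -271/23]
R4 ← R4 + (43/36)·R3: [0, 0, 0, 10/9, 46/9]
R5 ← R5 + (22/3)·R3: [0, 0, 0, 19/3, -35/3]
R6 ← R6 + (173/36)·R3: [0, 0, 0, 35/9, -91/9]
R5 ← R5 − (57/10)·R4: [0, 0, 0, 0, -204/5]
R6 ← R6 − (7/2)·R4: [0, 0, 0, 0, -28]
R6 ← R6 − (35/51)·R5: [0, 0, 0, 0, 0]
5 nonzero rows, so rank(T) = 5.
T has 5 columns; by rank–nullity, nullity = 5 − 5 = 0.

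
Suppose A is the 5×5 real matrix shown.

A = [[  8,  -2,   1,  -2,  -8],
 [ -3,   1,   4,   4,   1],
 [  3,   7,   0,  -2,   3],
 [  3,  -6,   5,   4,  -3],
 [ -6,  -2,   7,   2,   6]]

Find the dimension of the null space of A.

0

Row reduce to echelon form.
R2 ← R2 + (3/8)·R1: [0, 1/4, 35/8, 13/4, -2]
R3 ← R3 − (3/8)·R1: [0, 31/4, -3/8, -5/4, 6]
R4 ← R4 − (3/8)·R1: [0, -21/4, 37/8, 19/4, 0]
R5 ← R5 + (3/4)·R1: [0, -7/2, 31/4, 1/2, 0]
R3 ← R3 − (31)·R2: [0, 0, -136, -102, 68]
R4 ← R4 + (21)·R2: [0, 0, 193/2, 73, -42]
R5 ← R5 + (14)·R2: [0, 0, 69, 46, -28]
R4 ← R4 + (193/272)·R3: [0, 0, 0, 5/8, 25/4]
R5 ← R5 + (69/136)·R3: [0, 0, 0, -23/4, 13/2]
R5 ← R5 + (46/5)·R4: [0, 0, 0, 0, 64]
5 nonzero rows, so rank(A) = 5.
A has 5 columns; by rank–nullity, nullity = 5 − 5 = 0.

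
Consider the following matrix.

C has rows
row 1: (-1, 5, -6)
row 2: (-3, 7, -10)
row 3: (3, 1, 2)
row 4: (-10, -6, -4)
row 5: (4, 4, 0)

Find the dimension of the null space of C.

1

Row reduce to echelon form.
R2 ← R2 − (3)·R1: [0, -8, 8]
R3 ← R3 + (3)·R1: [0, 16, -16]
R4 ← R4 − (10)·R1: [0, -56, 56]
R5 ← R5 + (4)·R1: [0, 24, -24]
R3 ← R3 + (2)·R2: [0, 0, 0]
R4 ← R4 − (7)·R2: [0, 0, 0]
R5 ← R5 + (3)·R2: [0, 0, 0]
2 nonzero rows, so rank(C) = 2.
C has 3 columns; by rank–nullity, nullity = 3 − 2 = 1.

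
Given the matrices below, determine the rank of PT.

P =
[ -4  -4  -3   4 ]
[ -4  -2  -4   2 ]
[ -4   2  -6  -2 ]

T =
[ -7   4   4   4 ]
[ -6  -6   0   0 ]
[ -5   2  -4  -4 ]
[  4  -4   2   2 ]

2

First compute PT:
[[ 83, -14,   4,   4],
 [ 68, -20,   4,   4],
 [ 38, -32,   4,   4]]
Now row reduce the product.
R2 ← R2 − (68/83)·R1: [0, -708/83, 60/83, 60/83]
R3 ← R3 − (38/83)·R1: [0, -2124/83, 180/83, 180/83]
R3 ← R3 − (3)·R2: [0, 0, 0, 0]
2 nonzero rows, so rank(PT) = 2.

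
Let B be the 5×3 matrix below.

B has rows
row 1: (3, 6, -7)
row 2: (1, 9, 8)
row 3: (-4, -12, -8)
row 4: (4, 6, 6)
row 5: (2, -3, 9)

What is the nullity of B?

0

Row reduce to echelon form.
R2 ← R2 − (1/3)·R1: [0, 7, 31/3]
R3 ← R3 + (4/3)·R1: [0, -4, -52/3]
R4 ← R4 − (4/3)·R1: [0, -2, 46/3]
R5 ← R5 − (2/3)·R1: [0, -7, 41/3]
R3 ← R3 + (4/7)·R2: [0, 0, -80/7]
R4 ← R4 + (2/7)·R2: [0, 0, 128/7]
R5 ← R5 + R2: [0, 0, 24]
R4 ← R4 + (8/5)·R3: [0, 0, 0]
R5 ← R5 + (21/10)·R3: [0, 0, 0]
3 nonzero rows, so rank(B) = 3.
B has 3 columns; by rank–nullity, nullity = 3 − 3 = 0.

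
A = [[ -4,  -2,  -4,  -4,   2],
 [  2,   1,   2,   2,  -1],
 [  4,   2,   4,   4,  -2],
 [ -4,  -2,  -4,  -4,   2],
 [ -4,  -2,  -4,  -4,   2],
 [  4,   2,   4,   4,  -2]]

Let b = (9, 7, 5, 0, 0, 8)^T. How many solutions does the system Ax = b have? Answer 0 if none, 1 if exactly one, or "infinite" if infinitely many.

Row reduce the augmented matrix [A | b].
R2 ← R2 + (1/2)·R1: [0, 0, 0, 0, 0, 23/2]
R3 ← R3 + R1: [0, 0, 0, 0, 0, 14]
R4 ← R4 − R1: [0, 0, 0, 0, 0, -9]
R5 ← R5 − R1: [0, 0, 0, 0, 0, -9]
R6 ← R6 + R1: [0, 0, 0, 0, 0, 17]
R3 ← R3 − (28/23)·R2: [0, 0, 0, 0, 0, 0]
R4 ← R4 + (18/23)·R2: [0, 0, 0, 0, 0, 0]
R5 ← R5 + (18/23)·R2: [0, 0, 0, 0, 0, 0]
R6 ← R6 − (34/23)·R2: [0, 0, 0, 0, 0, 0]
The echelon form has 2 nonzero rows; the last pivot sits in the augmented column, so rank(A) = 1 but rank([A|b]) = 2.
Since the ranks differ, the system is inconsistent.
It has no solutions.

0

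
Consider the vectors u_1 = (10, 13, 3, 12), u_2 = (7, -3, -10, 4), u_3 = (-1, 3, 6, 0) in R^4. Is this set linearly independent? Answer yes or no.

Form the matrix with these vectors as rows and row reduce.
R2 ← R2 − (7/10)·R1: [0, -121/10, -121/10, -22/5]
R3 ← R3 + (1/10)·R1: [0, 43/10, 63/10, 6/5]
R3 ← R3 + (43/121)·R2: [0, 0, 2, -4/11]
3 nonzero rows, so the 3 vectors span a space of dimension 3.
Since 3 = 3, the vectors are linearly independent.

yes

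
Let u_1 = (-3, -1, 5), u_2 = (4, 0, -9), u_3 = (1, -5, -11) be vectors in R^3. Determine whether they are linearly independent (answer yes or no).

Form the matrix with these vectors as rows and row reduce.
R2 ← R2 + (4/3)·R1: [0, -4/3, -7/3]
R3 ← R3 + (1/3)·R1: [0, -16/3, -28/3]
R3 ← R3 − (4)·R2: [0, 0, 0]
2 nonzero rows, so the 3 vectors span a space of dimension 2.
Since 2 < 3, the vectors are linearly dependent.

no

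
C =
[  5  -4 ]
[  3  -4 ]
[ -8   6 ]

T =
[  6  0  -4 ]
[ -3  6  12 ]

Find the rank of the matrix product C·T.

First compute CT:
[[ 42, -24, -68],
 [ 30, -24, -60],
 [-66,  36, 104]]
Now row reduce the product.
R2 ← R2 − (5/7)·R1: [0, -48/7, -80/7]
R3 ← R3 + (11/7)·R1: [0, -12/7, -20/7]
R3 ← R3 − (1/4)·R2: [0, 0, 0]
2 nonzero rows, so rank(CT) = 2.

2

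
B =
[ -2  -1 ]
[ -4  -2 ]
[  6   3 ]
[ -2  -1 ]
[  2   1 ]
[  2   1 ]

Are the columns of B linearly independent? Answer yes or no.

no

Row reduce B to echelon form.
R2 ← R2 − (2)·R1: [0, 0]
R3 ← R3 + (3)·R1: [0, 0]
R4 ← R4 − R1: [0, 0]
R5 ← R5 + R1: [0, 0]
R6 ← R6 + R1: [0, 0]
1 pivot among 2 columns.
Only 1 < 2 pivot columns, so the columns are linearly dependent.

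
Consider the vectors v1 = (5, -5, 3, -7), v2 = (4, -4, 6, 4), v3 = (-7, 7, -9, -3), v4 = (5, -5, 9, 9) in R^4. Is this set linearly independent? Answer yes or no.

Form the matrix with these vectors as rows and row reduce.
R2 ← R2 − (4/5)·R1: [0, 0, 18/5, 48/5]
R3 ← R3 + (7/5)·R1: [0, 0, -24/5, -64/5]
R4 ← R4 − R1: [0, 0, 6, 16]
R3 ← R3 + (4/3)·R2: [0, 0, 0, 0]
R4 ← R4 − (5/3)·R2: [0, 0, 0, 0]
2 nonzero rows, so the 4 vectors span a space of dimension 2.
Since 2 < 4, the vectors are linearly dependent.

no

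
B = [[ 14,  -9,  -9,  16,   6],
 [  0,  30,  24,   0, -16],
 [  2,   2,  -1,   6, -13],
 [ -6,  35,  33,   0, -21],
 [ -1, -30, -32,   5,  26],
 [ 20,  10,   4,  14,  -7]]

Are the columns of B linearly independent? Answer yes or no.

yes

Row reduce B to echelon form.
R3 ← R3 − (1/7)·R1: [0, 23/7, 2/7, 26/7, -97/7]
R4 ← R4 + (3/7)·R1: [0, 218/7, 204/7, 48/7, -129/7]
R5 ← R5 + (1/14)·R1: [0, -429/14, -457/14, 43/7, 185/7]
R6 ← R6 − (10/7)·R1: [0, 160/7, 118/7, -62/7, -109/7]
R3 ← R3 − (23/210)·R2: [0, 0, -82/35, 26/7, -1271/105]
R4 ← R4 − (109/105)·R2: [0, 0, 148/35, 48/7, -191/105]
R5 ← R5 + (143/140)·R2: [0, 0, -569/70, 43/7, 353/35]
R6 ← R6 − (16/21)·R2: [0, 0, -10/7, -62/7, -71/21]
R4 ← R4 + (74/41)·R3: [0, 0, 0, 556/41, -71/3]
R5 ← R5 − (569/164)·R3: [0, 0, 0, -553/82, 625/12]
R6 ← R6 − (25/41)·R3: [0, 0, 0, -456/41, 4]
R5 ← R5 + (553/1112)·R4: [0, 0, 0, 0, 44829/1112]
R6 ← R6 + (114/139)·R4: [0, 0, 0, 0, -2142/139]
R6 ← R6 + (112/293)·R5: [0, 0, 0, 0, 0]
5 pivots among 5 columns.
Every column is a pivot column, so the columns are linearly independent.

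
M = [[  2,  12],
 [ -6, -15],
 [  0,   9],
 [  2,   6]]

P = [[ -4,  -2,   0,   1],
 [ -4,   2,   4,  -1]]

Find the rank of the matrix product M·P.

First compute MP:
[[-56,  20,  48, -10],
 [ 84, -18, -60,   9],
 [-36,  18,  36,  -9],
 [-32,   8,  24,  -4]]
Now row reduce the product.
R2 ← R2 + (3/2)·R1: [0, 12, 12, -6]
R3 ← R3 − (9/14)·R1: [0, 36/7, 36/7, -18/7]
R4 ← R4 − (4/7)·R1: [0, -24/7, -24/7, 12/7]
R3 ← R3 − (3/7)·R2: [0, 0, 0, 0]
R4 ← R4 + (2/7)·R2: [0, 0, 0, 0]
2 nonzero rows, so rank(MP) = 2.

2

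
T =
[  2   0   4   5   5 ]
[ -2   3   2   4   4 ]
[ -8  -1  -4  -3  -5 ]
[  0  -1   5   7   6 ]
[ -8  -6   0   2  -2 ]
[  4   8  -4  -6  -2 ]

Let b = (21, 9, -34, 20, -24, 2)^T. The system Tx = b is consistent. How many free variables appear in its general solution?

2

Row reduce the augmented matrix [T | b].
R2 ← R2 + R1: [0, 3, 6, 9, 9, 30]
R3 ← R3 + (4)·R1: [0, -1, 12, 17, 15, 50]
R5 ← R5 + (4)·R1: [0, -6, 16, 22, 18, 60]
R6 ← R6 − (2)·R1: [0, 8, -12, -16, -12, -40]
R3 ← R3 + (1/3)·R2: [0, 0, 14, 20, 18, 60]
R4 ← R4 + (1/3)·R2: [0, 0, 7, 10, 9, 30]
R5 ← R5 + (2)·R2: [0, 0, 28, 40, 36, 120]
R6 ← R6 − (8/3)·R2: [0, 0, -28, -40, -36, -120]
R4 ← R4 − (1/2)·R3: [0, 0, 0, 0, 0, 0]
R5 ← R5 − (2)·R3: [0, 0, 0, 0, 0, 0]
R6 ← R6 + (2)·R3: [0, 0, 0, 0, 0, 0]
The echelon form has 3 nonzero rows, and every pivot lies in the first 5 columns, so rank(T) = rank([T|b]) = 3.
The system is consistent.
Free variables = (unknowns) − (rank) = 5 − 3 = 2.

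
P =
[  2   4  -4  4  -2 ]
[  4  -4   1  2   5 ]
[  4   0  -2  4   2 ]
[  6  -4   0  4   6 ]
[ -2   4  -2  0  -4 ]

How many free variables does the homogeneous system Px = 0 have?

Row reduce to echelon form.
R2 ← R2 − (2)·R1: [0, -12, 9, -6, 9]
R3 ← R3 − (2)·R1: [0, -8, 6, -4, 6]
R4 ← R4 − (3)·R1: [0, -16, 12, -8, 12]
R5 ← R5 + R1: [0, 8, -6, 4, -6]
R3 ← R3 − (2/3)·R2: [0, 0, 0, 0, 0]
R4 ← R4 − (4/3)·R2: [0, 0, 0, 0, 0]
R5 ← R5 + (2/3)·R2: [0, 0, 0, 0, 0]
2 nonzero rows, so rank(P) = 2.
P has 5 columns; by rank–nullity, nullity = 5 − 2 = 3.

3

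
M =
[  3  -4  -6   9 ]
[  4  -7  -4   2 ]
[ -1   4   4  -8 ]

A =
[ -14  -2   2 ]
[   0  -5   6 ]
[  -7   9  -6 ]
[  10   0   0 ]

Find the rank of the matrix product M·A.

3

First compute MA:
[[ 90, -40,  18],
 [ -8,  -9, -10],
 [-94,  18,  -2]]
Now row reduce the product.
R2 ← R2 + (4/45)·R1: [0, -113/9, -42/5]
R3 ← R3 + (47/45)·R1: [0, -214/9, 84/5]
R3 ← R3 − (214/113)·R2: [0, 0, 3696/113]
3 nonzero rows, so rank(MA) = 3.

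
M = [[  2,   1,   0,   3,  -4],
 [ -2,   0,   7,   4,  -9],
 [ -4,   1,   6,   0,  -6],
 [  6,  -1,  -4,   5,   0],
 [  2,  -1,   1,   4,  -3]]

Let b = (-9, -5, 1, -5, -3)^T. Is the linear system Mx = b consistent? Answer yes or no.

no

Row reduce the augmented matrix [M | b].
R2 ← R2 + R1: [0, 1, 7, 7, -13, -14]
R3 ← R3 + (2)·R1: [0, 3, 6, 6, -14, -17]
R4 ← R4 − (3)·R1: [0, -4, -4, -4, 12, 22]
R5 ← R5 − R1: [0, -2, 1, 1, 1, 6]
R3 ← R3 − (3)·R2: [0, 0, -15, -15, 25, 25]
R4 ← R4 + (4)·R2: [0, 0, 24, 24, -40, -34]
R5 ← R5 + (2)·R2: [0, 0, 15, 15, -25, -22]
R4 ← R4 + (8/5)·R3: [0, 0, 0, 0, 0, 6]
R5 ← R5 + R3: [0, 0, 0, 0, 0, 3]
R5 ← R5 − (1/2)·R4: [0, 0, 0, 0, 0, 0]
The echelon form has 4 nonzero rows; the last pivot sits in the augmented column, so rank(M) = 3 but rank([M|b]) = 4.
Since the ranks differ, the system is inconsistent.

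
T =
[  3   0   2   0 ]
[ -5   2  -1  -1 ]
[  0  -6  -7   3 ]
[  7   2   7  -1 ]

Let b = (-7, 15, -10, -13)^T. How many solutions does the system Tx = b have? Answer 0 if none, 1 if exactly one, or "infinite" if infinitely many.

infinite

Row reduce the augmented matrix [T | b].
R2 ← R2 + (5/3)·R1: [0, 2, 7/3, -1, 10/3]
R4 ← R4 − (7/3)·R1: [0, 2, 7/3, -1, 10/3]
R3 ← R3 + (3)·R2: [0, 0, 0, 0, 0]
R4 ← R4 − R2: [0, 0, 0, 0, 0]
The echelon form has 2 nonzero rows, and every pivot lies in the first 4 columns, so rank(T) = rank([T|b]) = 2.
The system is consistent.
rank = 2 < 4 unknowns, so there are infinitely many solutions.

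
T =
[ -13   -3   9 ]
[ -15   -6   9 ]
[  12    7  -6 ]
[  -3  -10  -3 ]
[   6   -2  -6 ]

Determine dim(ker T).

Row reduce to echelon form.
R2 ← R2 − (15/13)·R1: [0, -33/13, -18/13]
R3 ← R3 + (12/13)·R1: [0, 55/13, 30/13]
R4 ← R4 − (3/13)·R1: [0, -121/13, -66/13]
R5 ← R5 + (6/13)·R1: [0, -44/13, -24/13]
R3 ← R3 + (5/3)·R2: [0, 0, 0]
R4 ← R4 − (11/3)·R2: [0, 0, 0]
R5 ← R5 − (4/3)·R2: [0, 0, 0]
2 nonzero rows, so rank(T) = 2.
T has 3 columns; by rank–nullity, nullity = 3 − 2 = 1.

1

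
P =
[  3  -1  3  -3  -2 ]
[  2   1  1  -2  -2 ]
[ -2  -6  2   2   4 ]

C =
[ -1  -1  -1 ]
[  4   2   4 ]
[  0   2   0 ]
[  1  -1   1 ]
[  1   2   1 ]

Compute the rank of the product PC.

1

First compute PC:
[[-12,   0, -12],
 [ -2,   0,  -2],
 [-16,   0, -16]]
Now row reduce the product.
R2 ← R2 − (1/6)·R1: [0, 0, 0]
R3 ← R3 − (4/3)·R1: [0, 0, 0]
1 nonzero row, so rank(PC) = 1.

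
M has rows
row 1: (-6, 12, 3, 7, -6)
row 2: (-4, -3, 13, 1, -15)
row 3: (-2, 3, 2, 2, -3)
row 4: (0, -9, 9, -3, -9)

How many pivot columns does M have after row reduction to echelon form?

2

Row reduce to echelon form.
R2 ← R2 − (2/3)·R1: [0, -11, 11, -11/3, -11]
R3 ← R3 − (1/3)·R1: [0, -1, 1, -1/3, -1]
R3 ← R3 − (1/11)·R2: [0, 0, 0, 0, 0]
R4 ← R4 − (9/11)·R2: [0, 0, 0, 0, 0]
Echelon form has 2 nonzero rows, so rank(M) = 2.
Each nonzero row contributes one pivot column: 2 pivot columns.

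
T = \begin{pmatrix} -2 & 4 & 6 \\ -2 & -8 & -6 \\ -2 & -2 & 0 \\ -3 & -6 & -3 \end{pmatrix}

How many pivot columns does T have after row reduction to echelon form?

2

Row reduce to echelon form.
R2 ← R2 − R1: [0, -12, -12]
R3 ← R3 − R1: [0, -6, -6]
R4 ← R4 − (3/2)·R1: [0, -12, -12]
R3 ← R3 − (1/2)·R2: [0, 0, 0]
R4 ← R4 − R2: [0, 0, 0]
Echelon form has 2 nonzero rows, so rank(T) = 2.
Each nonzero row contributes one pivot column: 2 pivot columns.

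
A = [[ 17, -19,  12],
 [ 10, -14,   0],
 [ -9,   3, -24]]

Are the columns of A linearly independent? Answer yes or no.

no

Row reduce A to echelon form.
R2 ← R2 − (10/17)·R1: [0, -48/17, -120/17]
R3 ← R3 + (9/17)·R1: [0, -120/17, -300/17]
R3 ← R3 − (5/2)·R2: [0, 0, 0]
2 pivots among 3 columns.
Only 2 < 3 pivot columns, so the columns are linearly dependent.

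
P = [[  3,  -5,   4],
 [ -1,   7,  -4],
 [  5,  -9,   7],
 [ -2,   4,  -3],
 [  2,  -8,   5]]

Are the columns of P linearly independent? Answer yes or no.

no

Row reduce P to echelon form.
R2 ← R2 + (1/3)·R1: [0, 16/3, -8/3]
R3 ← R3 − (5/3)·R1: [0, -2/3, 1/3]
R4 ← R4 + (2/3)·R1: [0, 2/3, -1/3]
R5 ← R5 − (2/3)·R1: [0, -14/3, 7/3]
R3 ← R3 + (1/8)·R2: [0, 0, 0]
R4 ← R4 − (1/8)·R2: [0, 0, 0]
R5 ← R5 + (7/8)·R2: [0, 0, 0]
2 pivots among 3 columns.
Only 2 < 3 pivot columns, so the columns are linearly dependent.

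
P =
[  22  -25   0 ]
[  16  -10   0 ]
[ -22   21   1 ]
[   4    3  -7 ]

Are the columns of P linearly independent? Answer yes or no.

Row reduce P to echelon form.
R2 ← R2 − (8/11)·R1: [0, 90/11, 0]
R3 ← R3 + R1: [0, -4, 1]
R4 ← R4 − (2/11)·R1: [0, 83/11, -7]
R3 ← R3 + (22/45)·R2: [0, 0, 1]
R4 ← R4 − (83/90)·R2: [0, 0, -7]
R4 ← R4 + (7)·R3: [0, 0, 0]
3 pivots among 3 columns.
Every column is a pivot column, so the columns are linearly independent.

yes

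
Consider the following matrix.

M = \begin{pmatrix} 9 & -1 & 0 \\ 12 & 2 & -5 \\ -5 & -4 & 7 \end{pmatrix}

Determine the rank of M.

Row reduce to echelon form.
R2 ← R2 − (4/3)·R1: [0, 10/3, -5]
R3 ← R3 + (5/9)·R1: [0, -41/9, 7]
R3 ← R3 + (41/30)·R2: [0, 0, 1/6]
Echelon form has 3 nonzero rows, so rank(M) = 3.

3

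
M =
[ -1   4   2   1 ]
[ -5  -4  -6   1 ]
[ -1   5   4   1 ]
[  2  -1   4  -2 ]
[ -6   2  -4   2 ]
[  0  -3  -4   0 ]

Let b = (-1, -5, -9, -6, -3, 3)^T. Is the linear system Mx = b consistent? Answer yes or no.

no

Row reduce the augmented matrix [M | b].
R2 ← R2 − (5)·R1: [0, -24, -16, -4, 0]
R3 ← R3 − R1: [0, 1, 2, 0, -8]
R4 ← R4 + (2)·R1: [0, 7, 8, 0, -8]
R5 ← R5 − (6)·R1: [0, -22, -16, -4, 3]
R3 ← R3 + (1/24)·R2: [0, 0, 4/3, -1/6, -8]
R4 ← R4 + (7/24)·R2: [0, 0, 10/3, -7/6, -8]
R5 ← R5 − (11/12)·R2: [0, 0, -4/3, -1/3, 3]
R6 ← R6 − (1/8)·R2: [0, 0, -2, 1/2, 3]
R4 ← R4 − (5/2)·R3: [0, 0, 0, -3/4, 12]
R5 ← R5 + R3: [0, 0, 0, -1/2, -5]
R6 ← R6 + (3/2)·R3: [0, 0, 0, 1/4, -9]
R5 ← R5 − (2/3)·R4: [0, 0, 0, 0, -13]
R6 ← R6 + (1/3)·R4: [0, 0, 0, 0, -5]
R6 ← R6 − (5/13)·R5: [0, 0, 0, 0, 0]
The echelon form has 5 nonzero rows; the last pivot sits in the augmented column, so rank(M) = 4 but rank([M|b]) = 5.
Since the ranks differ, the system is inconsistent.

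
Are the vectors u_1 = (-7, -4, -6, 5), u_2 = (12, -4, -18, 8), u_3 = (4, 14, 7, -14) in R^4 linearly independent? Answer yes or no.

Form the matrix with these vectors as rows and row reduce.
R2 ← R2 + (12/7)·R1: [0, -76/7, -198/7, 116/7]
R3 ← R3 + (4/7)·R1: [0, 82/7, 25/7, -78/7]
R3 ← R3 + (41/38)·R2: [0, 0, -512/19, 128/19]
3 nonzero rows, so the 3 vectors span a space of dimension 3.
Since 3 = 3, the vectors are linearly independent.

yes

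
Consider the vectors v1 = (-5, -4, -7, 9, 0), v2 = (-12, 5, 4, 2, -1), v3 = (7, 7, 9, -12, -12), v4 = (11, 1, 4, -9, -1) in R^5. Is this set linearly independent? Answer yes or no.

Form the matrix with these vectors as rows and row reduce.
R2 ← R2 − (12/5)·R1: [0, 73/5, 104/5, -98/5, -1]
R3 ← R3 + (7/5)·R1: [0, 7/5, -4/5, 3/5, -12]
R4 ← R4 + (11/5)·R1: [0, -39/5, -57/5, 54/5, -1]
R3 ← R3 − (7/73)·R2: [0, 0, -204/73, 181/73, -869/73]
R4 ← R4 + (39/73)·R2: [0, 0, -21/73, 24/73, -112/73]
R4 ← R4 − (7/68)·R3: [0, 0, 0, 5/68, -21/68]
4 nonzero rows, so the 4 vectors span a space of dimension 4.
Since 4 = 4, the vectors are linearly independent.

yes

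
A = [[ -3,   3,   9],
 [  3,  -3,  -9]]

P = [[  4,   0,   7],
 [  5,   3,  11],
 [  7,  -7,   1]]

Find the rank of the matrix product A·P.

First compute AP:
[[ 66, -54,  21],
 [-66,  54, -21]]
Now row reduce the product.
R2 ← R2 + R1: [0, 0, 0]
1 nonzero row, so rank(AP) = 1.

1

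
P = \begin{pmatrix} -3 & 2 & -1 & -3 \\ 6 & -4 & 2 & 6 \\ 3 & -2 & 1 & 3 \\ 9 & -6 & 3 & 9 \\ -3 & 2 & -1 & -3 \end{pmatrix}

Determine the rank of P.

Row reduce to echelon form.
R2 ← R2 + (2)·R1: [0, 0, 0, 0]
R3 ← R3 + R1: [0, 0, 0, 0]
R4 ← R4 + (3)·R1: [0, 0, 0, 0]
R5 ← R5 − R1: [0, 0, 0, 0]
Echelon form has 1 nonzero row, so rank(P) = 1.

1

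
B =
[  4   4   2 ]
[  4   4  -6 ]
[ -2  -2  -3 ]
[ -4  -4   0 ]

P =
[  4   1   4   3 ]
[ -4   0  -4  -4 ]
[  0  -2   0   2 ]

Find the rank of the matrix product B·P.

1

First compute BP:
[[  0,   0,   0,   0],
 [  0,  16,   0, -16],
 [  0,   4,   0,  -4],
 [  0,  -4,   0,   4]]
Now row reduce the product.
Swap R1 ↔ R2
R3 ← R3 − (1/4)·R1: [0, 0, 0, 0]
R4 ← R4 + (1/4)·R1: [0, 0, 0, 0]
1 nonzero row, so rank(BP) = 1.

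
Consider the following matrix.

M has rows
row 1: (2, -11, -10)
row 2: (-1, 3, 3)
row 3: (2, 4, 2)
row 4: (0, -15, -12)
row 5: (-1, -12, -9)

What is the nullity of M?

1

Row reduce to echelon form.
R2 ← R2 + (1/2)·R1: [0, -5/2, -2]
R3 ← R3 − R1: [0, 15, 12]
R5 ← R5 + (1/2)·R1: [0, -35/2, -14]
R3 ← R3 + (6)·R2: [0, 0, 0]
R4 ← R4 − (6)·R2: [0, 0, 0]
R5 ← R5 − (7)·R2: [0, 0, 0]
2 nonzero rows, so rank(M) = 2.
M has 3 columns; by rank–nullity, nullity = 3 − 2 = 1.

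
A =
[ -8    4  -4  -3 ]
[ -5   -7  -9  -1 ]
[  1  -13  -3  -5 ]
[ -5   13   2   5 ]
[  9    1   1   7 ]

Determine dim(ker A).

0

Row reduce to echelon form.
R2 ← R2 − (5/8)·R1: [0, -19/2, -13/2, 7/8]
R3 ← R3 + (1/8)·R1: [0, -25/2, -7/2, -43/8]
R4 ← R4 − (5/8)·R1: [0, 21/2, 9/2, 55/8]
R5 ← R5 + (9/8)·R1: [0, 11/2, -7/2, 29/8]
R3 ← R3 − (25/19)·R2: [0, 0, 96/19, -124/19]
R4 ← R4 + (21/19)·R2: [0, 0, -51/19, 149/19]
R5 ← R5 + (11/19)·R2: [0, 0, -138/19, 157/38]
R4 ← R4 + (17/32)·R3: [0, 0, 0, 35/8]
R5 ← R5 + (23/16)·R3: [0, 0, 0, -21/4]
R5 ← R5 + (6/5)·R4: [0, 0, 0, 0]
4 nonzero rows, so rank(A) = 4.
A has 4 columns; by rank–nullity, nullity = 4 − 4 = 0.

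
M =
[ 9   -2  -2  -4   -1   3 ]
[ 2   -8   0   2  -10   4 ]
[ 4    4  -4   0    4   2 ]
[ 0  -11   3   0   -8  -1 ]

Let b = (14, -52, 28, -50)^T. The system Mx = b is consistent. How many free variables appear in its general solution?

Row reduce the augmented matrix [M | b].
R2 ← R2 − (2/9)·R1: [0, -68/9, 4/9, 26/9, -88/9, 10/3, -496/9]
R3 ← R3 − (4/9)·R1: [0, 44/9, -28/9, 16/9, 40/9, 2/3, 196/9]
R3 ← R3 + (11/17)·R2: [0, 0, -48/17, 62/17, -32/17, 48/17, -236/17]
R4 ← R4 − (99/68)·R2: [0, 0, 40/17, -143/34, 106/17, -199/34, 514/17]
R4 ← R4 + (5/6)·R3: [0, 0, 0, -7/6, 14/3, -7/2, 56/3]
The echelon form has 4 nonzero rows, and every pivot lies in the first 6 columns, so rank(M) = rank([M|b]) = 4.
The system is consistent.
Free variables = (unknowns) − (rank) = 6 − 4 = 2.

2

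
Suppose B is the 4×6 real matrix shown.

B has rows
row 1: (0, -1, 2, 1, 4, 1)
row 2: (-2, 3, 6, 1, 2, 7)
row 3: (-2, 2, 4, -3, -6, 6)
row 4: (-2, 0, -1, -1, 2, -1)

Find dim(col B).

Row reduce to echelon form.
Swap R1 ↔ R2
R3 ← R3 − R1: [0, -1, -2, -4, -8, -1]
R4 ← R4 − R1: [0, -3, -7, -2, 0, -8]
R3 ← R3 − R2: [0, 0, -4, -5, -12, -2]
R4 ← R4 − (3)·R2: [0, 0, -13, -5, -12, -11]
R4 ← R4 − (13/4)·R3: [0, 0, 0, 45/4, 27, -9/2]
Echelon form has 4 nonzero rows, so rank(B) = 4.
The column space has dimension equal to the rank: 4.

4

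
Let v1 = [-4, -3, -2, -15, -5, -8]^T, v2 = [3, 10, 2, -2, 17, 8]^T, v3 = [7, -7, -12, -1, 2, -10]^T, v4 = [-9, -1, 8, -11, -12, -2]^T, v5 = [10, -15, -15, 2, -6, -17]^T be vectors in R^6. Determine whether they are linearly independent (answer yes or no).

Form the matrix with these vectors as rows and row reduce.
R2 ← R2 + (3/4)·R1: [0, 31/4, 1/2, -53/4, 53/4, 2]
R3 ← R3 + (7/4)·R1: [0, -49/4, -31/2, -109/4, -27/4, -24]
R4 ← R4 − (9/4)·R1: [0, 23/4, 25/2, 91/4, -3/4, 16]
R5 ← R5 + (5/2)·R1: [0, -45/2, -20, -71/2, -37/2, -37]
R3 ← R3 + (49/31)·R2: [0, 0, -456/31, -1494/31, 440/31, -646/31]
R4 ← R4 − (23/31)·R2: [0, 0, 376/31, 1010/31, -328/31, 450/31]
R5 ← R5 + (90/31)·R2: [0, 0, -575/31, -2293/31, 619/31, -967/31]
R4 ← R4 + (47/57)·R3: [0, 0, 0, -136/19, 64/57, -8/3]
R5 ← R5 − (575/456)·R3: [0, 0, 0, -1003/76, 118/57, -59/12]
R5 ← R5 − (59/32)·R4: [0, 0, 0, 0, 0, 0]
4 nonzero rows, so the 5 vectors span a space of dimension 4.
Since 4 < 5, the vectors are linearly dependent.

no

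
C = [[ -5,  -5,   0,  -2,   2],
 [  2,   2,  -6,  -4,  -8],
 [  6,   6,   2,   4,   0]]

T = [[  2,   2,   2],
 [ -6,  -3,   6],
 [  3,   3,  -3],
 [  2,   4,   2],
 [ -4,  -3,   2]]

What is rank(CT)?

2

First compute CT:
[[  8,  -9, -40],
 [ -2, -12,  10],
 [-10,  16,  50]]
Now row reduce the product.
R2 ← R2 + (1/4)·R1: [0, -57/4, 0]
R3 ← R3 + (5/4)·R1: [0, 19/4, 0]
R3 ← R3 + (1/3)·R2: [0, 0, 0]
2 nonzero rows, so rank(CT) = 2.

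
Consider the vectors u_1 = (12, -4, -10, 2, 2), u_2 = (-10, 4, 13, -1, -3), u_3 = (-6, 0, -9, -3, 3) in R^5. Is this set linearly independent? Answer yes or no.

no

Form the matrix with these vectors as rows and row reduce.
R2 ← R2 + (5/6)·R1: [0, 2/3, 14/3, 2/3, -4/3]
R3 ← R3 + (1/2)·R1: [0, -2, -14, -2, 4]
R3 ← R3 + (3)·R2: [0, 0, 0, 0, 0]
2 nonzero rows, so the 3 vectors span a space of dimension 2.
Since 2 < 3, the vectors are linearly dependent.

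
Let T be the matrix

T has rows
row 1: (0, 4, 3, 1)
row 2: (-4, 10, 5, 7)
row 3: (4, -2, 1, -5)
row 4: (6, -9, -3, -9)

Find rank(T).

2

Row reduce to echelon form.
Swap R1 ↔ R2
R3 ← R3 + R1: [0, 8, 6, 2]
R4 ← R4 + (3/2)·R1: [0, 6, 9/2, 3/2]
R3 ← R3 − (2)·R2: [0, 0, 0, 0]
R4 ← R4 − (3/2)·R2: [0, 0, 0, 0]
Echelon form has 2 nonzero rows, so rank(T) = 2.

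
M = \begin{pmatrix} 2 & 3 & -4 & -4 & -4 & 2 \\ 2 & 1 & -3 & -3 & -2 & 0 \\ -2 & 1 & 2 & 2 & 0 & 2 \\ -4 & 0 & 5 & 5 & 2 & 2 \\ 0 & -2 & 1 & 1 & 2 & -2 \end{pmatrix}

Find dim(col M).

Row reduce to echelon form.
R2 ← R2 − R1: [0, -2, 1, 1, 2, -2]
R3 ← R3 + R1: [0, 4, -2, -2, -4, 4]
R4 ← R4 + (2)·R1: [0, 6, -3, -3, -6, 6]
R3 ← R3 + (2)·R2: [0, 0, 0, 0, 0, 0]
R4 ← R4 + (3)·R2: [0, 0, 0, 0, 0, 0]
R5 ← R5 − R2: [0, 0, 0, 0, 0, 0]
Echelon form has 2 nonzero rows, so rank(M) = 2.
The column space has dimension equal to the rank: 2.

2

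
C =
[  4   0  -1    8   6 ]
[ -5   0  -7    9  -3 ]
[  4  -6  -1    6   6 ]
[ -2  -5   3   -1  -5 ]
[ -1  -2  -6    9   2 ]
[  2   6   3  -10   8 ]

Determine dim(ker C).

Row reduce to echelon form.
R2 ← R2 + (5/4)·R1: [0, 0, -33/4, 19, 9/2]
R3 ← R3 − R1: [0, -6, 0, -2, 0]
R4 ← R4 + (1/2)·R1: [0, -5, 5/2, 3, -2]
R5 ← R5 + (1/4)·R1: [0, -2, -25/4, 11, 7/2]
R6 ← R6 − (1/2)·R1: [0, 6, 7/2, -14, 5]
Swap R2 ↔ R3
R4 ← R4 − (5/6)·R2: [0, 0, 5/2, 14/3, -2]
R5 ← R5 − (1/3)·R2: [0, 0, -25/4, 35/3, 7/2]
R6 ← R6 + R2: [0, 0, 7/2, -16, 5]
R4 ← R4 + (10/33)·R3: [0, 0, 0, 344/33, -7/11]
R5 ← R5 − (25/33)·R3: [0, 0, 0, -30/11, 1/11]
R6 ← R6 + (14/33)·R3: [0, 0, 0, -262/33, 76/11]
R5 ← R5 + (45/172)·R4: [0, 0, 0, 0, -13/172]
R6 ← R6 + (131/172)·R4: [0, 0, 0, 0, 1105/172]
R6 ← R6 + (85)·R5: [0, 0, 0, 0, 0]
5 nonzero rows, so rank(C) = 5.
C has 5 columns; by rank–nullity, nullity = 5 − 5 = 0.

0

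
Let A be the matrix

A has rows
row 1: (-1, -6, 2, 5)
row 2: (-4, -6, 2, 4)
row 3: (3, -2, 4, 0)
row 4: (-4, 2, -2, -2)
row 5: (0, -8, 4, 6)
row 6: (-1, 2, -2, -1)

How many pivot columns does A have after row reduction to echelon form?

3

Row reduce to echelon form.
R2 ← R2 − (4)·R1: [0, 18, -6, -16]
R3 ← R3 + (3)·R1: [0, -20, 10, 15]
R4 ← R4 − (4)·R1: [0, 26, -10, -22]
R6 ← R6 − R1: [0, 8, -4, -6]
R3 ← R3 + (10/9)·R2: [0, 0, 10/3, -25/9]
R4 ← R4 − (13/9)·R2: [0, 0, -4/3, 10/9]
R5 ← R5 + (4/9)·R2: [0, 0, 4/3, -10/9]
R6 ← R6 − (4/9)·R2: [0, 0, -4/3, 10/9]
R4 ← R4 + (2/5)·R3: [0, 0, 0, 0]
R5 ← R5 − (2/5)·R3: [0, 0, 0, 0]
R6 ← R6 + (2/5)·R3: [0, 0, 0, 0]
Echelon form has 3 nonzero rows, so rank(A) = 3.
Each nonzero row contributes one pivot column: 3 pivot columns.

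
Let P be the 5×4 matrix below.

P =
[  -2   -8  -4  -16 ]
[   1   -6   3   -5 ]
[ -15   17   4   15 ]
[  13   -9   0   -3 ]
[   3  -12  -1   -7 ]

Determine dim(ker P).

0

Row reduce to echelon form.
R2 ← R2 + (1/2)·R1: [0, -10, 1, -13]
R3 ← R3 − (15/2)·R1: [0, 77, 34, 135]
R4 ← R4 + (13/2)·R1: [0, -61, -26, -107]
R5 ← R5 + (3/2)·R1: [0, -24, -7, -31]
R3 ← R3 + (77/10)·R2: [0, 0, 417/10, 349/10]
R4 ← R4 − (61/10)·R2: [0, 0, -321/10, -277/10]
R5 ← R5 − (12/5)·R2: [0, 0, -47/5, 1/5]
R4 ← R4 + (107/139)·R3: [0, 0, 0, -116/139]
R5 ← R5 + (94/417)·R3: [0, 0, 0, 3364/417]
R5 ← R5 + (29/3)·R4: [0, 0, 0, 0]
4 nonzero rows, so rank(P) = 4.
P has 4 columns; by rank–nullity, nullity = 4 − 4 = 0.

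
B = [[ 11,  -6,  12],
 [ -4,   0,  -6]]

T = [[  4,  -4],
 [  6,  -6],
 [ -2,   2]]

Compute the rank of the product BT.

First compute BT:
[[-16,  16],
 [ -4,   4]]
Now row reduce the product.
R2 ← R2 − (1/4)·R1: [0, 0]
1 nonzero row, so rank(BT) = 1.

1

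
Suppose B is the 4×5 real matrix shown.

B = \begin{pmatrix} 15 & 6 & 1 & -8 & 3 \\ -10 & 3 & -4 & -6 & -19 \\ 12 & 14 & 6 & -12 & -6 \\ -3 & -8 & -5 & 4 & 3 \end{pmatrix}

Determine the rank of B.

Row reduce to echelon form.
R2 ← R2 + (2/3)·R1: [0, 7, -10/3, -34/3, -17]
R3 ← R3 − (4/5)·R1: [0, 46/5, 26/5, -28/5, -42/5]
R4 ← R4 + (1/5)·R1: [0, -34/5, -24/5, 12/5, 18/5]
R3 ← R3 − (46/35)·R2: [0, 0, 1006/105, 976/105, 488/35]
R4 ← R4 + (34/35)·R2: [0, 0, -844/105, -904/105, -452/35]
R4 ← R4 + (422/503)·R3: [0, 0, 0, -408/503, -612/503]
Echelon form has 4 nonzero rows, so rank(B) = 4.

4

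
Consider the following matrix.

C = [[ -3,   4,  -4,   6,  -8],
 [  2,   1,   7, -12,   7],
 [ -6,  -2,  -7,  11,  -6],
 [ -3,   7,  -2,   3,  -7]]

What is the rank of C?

Row reduce to echelon form.
R2 ← R2 + (2/3)·R1: [0, 11/3, 13/3, -8, 5/3]
R3 ← R3 − (2)·R1: [0, -10, 1, -1, 10]
R4 ← R4 − R1: [0, 3, 2, -3, 1]
R3 ← R3 + (30/11)·R2: [0, 0, 141/11, -251/11, 160/11]
R4 ← R4 − (9/11)·R2: [0, 0, -17/11, 39/11, -4/11]
R4 ← R4 + (17/141)·R3: [0, 0, 0, 112/141, 196/141]
Echelon form has 4 nonzero rows, so rank(C) = 4.

4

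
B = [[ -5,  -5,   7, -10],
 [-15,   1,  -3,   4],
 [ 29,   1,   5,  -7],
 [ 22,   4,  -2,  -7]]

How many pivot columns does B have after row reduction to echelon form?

4

Row reduce to echelon form.
R2 ← R2 − (3)·R1: [0, 16, -24, 34]
R3 ← R3 + (29/5)·R1: [0, -28, 228/5, -65]
R4 ← R4 + (22/5)·R1: [0, -18, 144/5, -51]
R3 ← R3 + (7/4)·R2: [0, 0, 18/5, -11/2]
R4 ← R4 + (9/8)·R2: [0, 0, 9/5, -51/4]
R4 ← R4 − (1/2)·R3: [0, 0, 0, -10]
Echelon form has 4 nonzero rows, so rank(B) = 4.
Each nonzero row contributes one pivot column: 4 pivot columns.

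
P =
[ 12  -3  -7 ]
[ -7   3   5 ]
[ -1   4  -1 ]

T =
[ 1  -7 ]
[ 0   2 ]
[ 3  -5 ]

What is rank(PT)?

2

First compute PT:
[[ -9, -55],
 [  8,  30],
 [ -4,  20]]
Now row reduce the product.
R2 ← R2 + (8/9)·R1: [0, -170/9]
R3 ← R3 − (4/9)·R1: [0, 400/9]
R3 ← R3 + (40/17)·R2: [0, 0]
2 nonzero rows, so rank(PT) = 2.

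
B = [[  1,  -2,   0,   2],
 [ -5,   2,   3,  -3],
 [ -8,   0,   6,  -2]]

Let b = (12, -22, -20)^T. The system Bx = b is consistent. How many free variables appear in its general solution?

Row reduce the augmented matrix [B | b].
R2 ← R2 + (5)·R1: [0, -8, 3, 7, 38]
R3 ← R3 + (8)·R1: [0, -16, 6, 14, 76]
R3 ← R3 − (2)·R2: [0, 0, 0, 0, 0]
The echelon form has 2 nonzero rows, and every pivot lies in the first 4 columns, so rank(B) = rank([B|b]) = 2.
The system is consistent.
Free variables = (unknowns) − (rank) = 4 − 2 = 2.

2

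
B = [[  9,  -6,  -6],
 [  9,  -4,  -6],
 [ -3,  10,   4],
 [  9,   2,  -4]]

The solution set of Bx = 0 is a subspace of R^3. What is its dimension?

0

Row reduce to echelon form.
R2 ← R2 − R1: [0, 2, 0]
R3 ← R3 + (1/3)·R1: [0, 8, 2]
R4 ← R4 − R1: [0, 8, 2]
R3 ← R3 − (4)·R2: [0, 0, 2]
R4 ← R4 − (4)·R2: [0, 0, 2]
R4 ← R4 − R3: [0, 0, 0]
3 nonzero rows, so rank(B) = 3.
B has 3 columns; by rank–nullity, nullity = 3 − 3 = 0.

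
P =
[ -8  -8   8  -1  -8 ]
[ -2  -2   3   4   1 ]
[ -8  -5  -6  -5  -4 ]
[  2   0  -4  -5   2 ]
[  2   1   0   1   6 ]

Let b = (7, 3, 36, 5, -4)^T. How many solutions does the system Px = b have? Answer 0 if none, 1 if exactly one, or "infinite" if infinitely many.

1

Row reduce the augmented matrix [P | b].
R2 ← R2 − (1/4)·R1: [0, 0, 1, 17/4, 3, 5/4]
R3 ← R3 − R1: [0, 3, -14, -4, 4, 29]
R4 ← R4 + (1/4)·R1: [0, -2, -2, -21/4, 0, 27/4]
R5 ← R5 + (1/4)·R1: [0, -1, 2, 3/4, 4, -9/4]
Swap R2 ↔ R3
R4 ← R4 + (2/3)·R2: [0, 0, -34/3, -95/12, 8/3, 313/12]
R5 ← R5 + (1/3)·R2: [0, 0, -8/3, -7/12, 16/3, 89/12]
R4 ← R4 + (34/3)·R3: [0, 0, 0, 161/4, 110/3, 161/4]
R5 ← R5 + (8/3)·R3: [0, 0, 0, 43/4, 40/3, 43/4]
R5 ← R5 − (43/161)·R4: [0, 0, 0, 0, 570/161, 0]
The echelon form has 5 nonzero rows, and every pivot lies in the first 5 columns, so rank(P) = rank([P|b]) = 5.
The system is consistent.
rank = 5 = number of unknowns, so the solution is unique.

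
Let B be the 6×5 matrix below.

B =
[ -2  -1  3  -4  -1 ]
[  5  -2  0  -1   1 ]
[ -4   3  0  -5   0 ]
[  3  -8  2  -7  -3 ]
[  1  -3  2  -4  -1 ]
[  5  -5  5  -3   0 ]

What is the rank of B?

Row reduce to echelon form.
R2 ← R2 + (5/2)·R1: [0, -9/2, 15/2, -11, -3/2]
R3 ← R3 − (2)·R1: [0, 5, -6, 3, 2]
R4 ← R4 + (3/2)·R1: [0, -19/2, 13/2, -13, -9/2]
R5 ← R5 + (1/2)·R1: [0, -7/2, 7/2, -6, -3/2]
R6 ← R6 + (5/2)·R1: [0, -15/2, 25/2, -13, -5/2]
R3 ← R3 + (10/9)·R2: [0, 0, 7/3, -83/9, 1/3]
R4 ← R4 − (19/9)·R2: [0, 0, -28/3, 92/9, -4/3]
R5 ← R5 − (7/9)·R2: [0, 0, -7/3, 23/9, -1/3]
R6 ← R6 − (5/3)·R2: [0, 0, 0, 16/3, 0]
R4 ← R4 + (4)·R3: [0, 0, 0, -80/3, 0]
R5 ← R5 + R3: [0, 0, 0, -20/3, 0]
R5 ← R5 − (1/4)·R4: [0, 0, 0, 0, 0]
R6 ← R6 + (1/5)·R4: [0, 0, 0, 0, 0]
Echelon form has 4 nonzero rows, so rank(B) = 4.

4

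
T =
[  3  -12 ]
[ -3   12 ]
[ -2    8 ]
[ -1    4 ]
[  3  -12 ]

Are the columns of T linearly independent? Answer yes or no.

no

Row reduce T to echelon form.
R2 ← R2 + R1: [0, 0]
R3 ← R3 + (2/3)·R1: [0, 0]
R4 ← R4 + (1/3)·R1: [0, 0]
R5 ← R5 − R1: [0, 0]
1 pivot among 2 columns.
Only 1 < 2 pivot columns, so the columns are linearly dependent.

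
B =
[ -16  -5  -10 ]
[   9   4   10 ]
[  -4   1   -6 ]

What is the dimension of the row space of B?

Row reduce to echelon form.
R2 ← R2 + (9/16)·R1: [0, 19/16, 35/8]
R3 ← R3 − (1/4)·R1: [0, 9/4, -7/2]
R3 ← R3 − (36/19)·R2: [0, 0, -224/19]
Echelon form has 3 nonzero rows, so rank(B) = 3.
The row space has dimension equal to the rank: 3.

3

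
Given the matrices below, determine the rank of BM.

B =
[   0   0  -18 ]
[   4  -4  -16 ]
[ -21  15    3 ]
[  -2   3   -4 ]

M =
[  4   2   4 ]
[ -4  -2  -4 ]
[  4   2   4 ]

First compute BM:
[[-72, -36, -72],
 [-32, -16, -32],
 [-132, -66, -132],
 [-36, -18, -36]]
Now row reduce the product.
R2 ← R2 − (4/9)·R1: [0, 0, 0]
R3 ← R3 − (11/6)·R1: [0, 0, 0]
R4 ← R4 − (1/2)·R1: [0, 0, 0]
1 nonzero row, so rank(BM) = 1.

1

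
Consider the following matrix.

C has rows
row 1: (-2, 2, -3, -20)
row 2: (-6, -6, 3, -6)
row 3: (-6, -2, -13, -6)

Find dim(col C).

Row reduce to echelon form.
R2 ← R2 − (3)·R1: [0, -12, 12, 54]
R3 ← R3 − (3)·R1: [0, -8, -4, 54]
R3 ← R3 − (2/3)·R2: [0, 0, -12, 18]
Echelon form has 3 nonzero rows, so rank(C) = 3.
The column space has dimension equal to the rank: 3.

3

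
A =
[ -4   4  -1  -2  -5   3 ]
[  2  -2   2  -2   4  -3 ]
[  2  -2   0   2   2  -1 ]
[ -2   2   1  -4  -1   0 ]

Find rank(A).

2

Row reduce to echelon form.
R2 ← R2 + (1/2)·R1: [0, 0, 3/2, -3, 3/2, -3/2]
R3 ← R3 + (1/2)·R1: [0, 0, -1/2, 1, -1/2, 1/2]
R4 ← R4 − (1/2)·R1: [0, 0, 3/2, -3, 3/2, -3/2]
R3 ← R3 + (1/3)·R2: [0, 0, 0, 0, 0, 0]
R4 ← R4 − R2: [0, 0, 0, 0, 0, 0]
Echelon form has 2 nonzero rows, so rank(A) = 2.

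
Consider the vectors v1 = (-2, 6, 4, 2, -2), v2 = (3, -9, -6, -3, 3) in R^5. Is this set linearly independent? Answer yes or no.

Form the matrix with these vectors as rows and row reduce.
R2 ← R2 + (3/2)·R1: [0, 0, 0, 0, 0]
1 nonzero row, so the 2 vectors span a space of dimension 1.
Since 1 < 2, the vectors are linearly dependent.

no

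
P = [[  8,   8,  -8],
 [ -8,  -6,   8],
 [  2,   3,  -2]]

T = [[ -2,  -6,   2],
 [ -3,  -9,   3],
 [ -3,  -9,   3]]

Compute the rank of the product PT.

First compute PT:
[[-16, -48,  16],
 [ 10,  30, -10],
 [ -7, -21,   7]]
Now row reduce the product.
R2 ← R2 + (5/8)·R1: [0, 0, 0]
R3 ← R3 − (7/16)·R1: [0, 0, 0]
1 nonzero row, so rank(PT) = 1.

1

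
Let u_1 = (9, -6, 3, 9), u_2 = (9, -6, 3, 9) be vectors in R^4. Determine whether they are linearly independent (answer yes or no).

Form the matrix with these vectors as rows and row reduce.
R2 ← R2 − R1: [0, 0, 0, 0]
1 nonzero row, so the 2 vectors span a space of dimension 1.
Since 1 < 2, the vectors are linearly dependent.

no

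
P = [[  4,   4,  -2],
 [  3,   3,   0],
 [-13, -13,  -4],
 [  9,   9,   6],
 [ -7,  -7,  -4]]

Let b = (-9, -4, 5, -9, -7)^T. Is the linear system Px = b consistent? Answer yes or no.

no

Row reduce the augmented matrix [P | b].
R2 ← R2 − (3/4)·R1: [0, 0, 3/2, 11/4]
R3 ← R3 + (13/4)·R1: [0, 0, -21/2, -97/4]
R4 ← R4 − (9/4)·R1: [0, 0, 21/2, 45/4]
R5 ← R5 + (7/4)·R1: [0, 0, -15/2, -91/4]
R3 ← R3 + (7)·R2: [0, 0, 0, -5]
R4 ← R4 − (7)·R2: [0, 0, 0, -8]
R5 ← R5 + (5)·R2: [0, 0, 0, -9]
R4 ← R4 − (8/5)·R3: [0, 0, 0, 0]
R5 ← R5 − (9/5)·R3: [0, 0, 0, 0]
The echelon form has 3 nonzero rows; the last pivot sits in the augmented column, so rank(P) = 2 but rank([P|b]) = 3.
Since the ranks differ, the system is inconsistent.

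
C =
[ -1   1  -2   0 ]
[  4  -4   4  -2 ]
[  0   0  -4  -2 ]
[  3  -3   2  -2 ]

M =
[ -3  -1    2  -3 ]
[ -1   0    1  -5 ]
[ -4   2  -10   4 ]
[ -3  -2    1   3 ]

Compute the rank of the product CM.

First compute CM:
[[ 10,  -3,  19, -10],
 [-18,   8, -38,  18],
 [ 22,  -4,  38, -22],
 [ -8,   5, -19,   8]]
Now row reduce the product.
R2 ← R2 + (9/5)·R1: [0, 13/5, -19/5, 0]
R3 ← R3 − (11/5)·R1: [0, 13/5, -19/5, 0]
R4 ← R4 + (4/5)·R1: [0, 13/5, -19/5, 0]
R3 ← R3 − R2: [0, 0, 0, 0]
R4 ← R4 − R2: [0, 0, 0, 0]
2 nonzero rows, so rank(CM) = 2.

2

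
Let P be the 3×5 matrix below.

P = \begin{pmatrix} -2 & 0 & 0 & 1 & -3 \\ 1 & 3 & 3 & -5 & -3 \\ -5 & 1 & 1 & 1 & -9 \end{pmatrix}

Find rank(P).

2

Row reduce to echelon form.
R2 ← R2 + (1/2)·R1: [0, 3, 3, -9/2, -9/2]
R3 ← R3 − (5/2)·R1: [0, 1, 1, -3/2, -3/2]
R3 ← R3 − (1/3)·R2: [0, 0, 0, 0, 0]
Echelon form has 2 nonzero rows, so rank(P) = 2.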